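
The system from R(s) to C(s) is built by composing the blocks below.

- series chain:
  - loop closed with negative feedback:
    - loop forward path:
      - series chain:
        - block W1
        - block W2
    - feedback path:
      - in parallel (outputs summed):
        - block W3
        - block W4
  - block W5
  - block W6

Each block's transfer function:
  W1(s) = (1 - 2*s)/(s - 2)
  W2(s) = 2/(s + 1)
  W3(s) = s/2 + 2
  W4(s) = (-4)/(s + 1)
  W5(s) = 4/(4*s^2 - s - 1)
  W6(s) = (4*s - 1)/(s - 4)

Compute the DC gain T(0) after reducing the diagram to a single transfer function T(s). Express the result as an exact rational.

Step 1 - series reduction of W1, W2; result (2 - 4*s)/(s^2 - s - 2)
Step 2 - reduce the parallel group W3, W4; result (s^2 + 5*s - 4)/(2*s + 2)
Step 3 - close the feedback loop around (W1*W2), (W3+W4); result (4*s^2 + 2*s - 2)/(s^3 + 9*s^2 - 10*s + 6)
Step 4 - combine [(W1*W2)/(1+(W1*W2)*(W3+W4))], W5, W6 in series; result (64*s^3 + 16*s^2 - 40*s + 8)/(4*s^6 + 19*s^5 - 190*s^4 + 225*s^3 - 96*s^2 - 22*s + 24)
DC gain: substitute s = 0 into T(s) from step 4: T(0) = 8/24 = 1/3.

Final answer: 1/3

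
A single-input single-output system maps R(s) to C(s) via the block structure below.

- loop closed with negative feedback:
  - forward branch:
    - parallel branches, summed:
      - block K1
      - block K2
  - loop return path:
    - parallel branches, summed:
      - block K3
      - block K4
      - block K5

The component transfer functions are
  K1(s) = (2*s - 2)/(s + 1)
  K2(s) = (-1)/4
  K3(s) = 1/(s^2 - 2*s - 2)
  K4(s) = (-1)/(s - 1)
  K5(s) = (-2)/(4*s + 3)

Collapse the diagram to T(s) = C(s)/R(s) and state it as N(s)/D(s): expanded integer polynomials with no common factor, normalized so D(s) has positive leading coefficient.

(1) sum the parallel branches K1, K2 = (7*s - 9)/(4*s + 4)
(2) combine K3, K4, K5 in parallel = (-6*s^3 + 15*s^2 + 13*s - 1)/(4*s^4 - 9*s^3 - 9*s^2 + 8*s + 6)
(3) feedback reduction of (K1+K2), (K3+K4+K5), giving the overall T(s)

Final answer: (28*s^5 - 99*s^4 + 18*s^3 + 137*s^2 - 30*s - 54)/(16*s^5 - 62*s^4 + 87*s^3 - 48*s^2 - 68*s + 33)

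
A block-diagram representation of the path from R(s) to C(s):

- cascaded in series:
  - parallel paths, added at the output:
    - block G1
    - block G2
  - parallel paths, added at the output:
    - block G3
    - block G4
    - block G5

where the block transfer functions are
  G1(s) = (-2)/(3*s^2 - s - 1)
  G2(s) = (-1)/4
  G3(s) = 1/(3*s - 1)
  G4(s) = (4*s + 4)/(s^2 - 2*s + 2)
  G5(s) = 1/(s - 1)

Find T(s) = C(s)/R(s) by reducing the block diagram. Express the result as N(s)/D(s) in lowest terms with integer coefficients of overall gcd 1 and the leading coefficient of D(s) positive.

[1] parallel reduction of G1, G2 gives (-3*s^2 + s - 7)/(12*s^2 - 4*s - 4)
[2] add G3, G4, G5 (parallel) gives (16*s^3 - 14*s^2)/(3*s^4 - 10*s^3 + 15*s^2 - 10*s + 2)
[3] cascade (G1+G2), (G3+G4+G5) - this is the overall T(s), already in the required normalized form

Final answer: (-24*s^5 + 29*s^4 - 63*s^3 + 49*s^2)/(18*s^6 - 66*s^5 + 104*s^4 - 70*s^3 + 2*s^2 + 16*s - 4)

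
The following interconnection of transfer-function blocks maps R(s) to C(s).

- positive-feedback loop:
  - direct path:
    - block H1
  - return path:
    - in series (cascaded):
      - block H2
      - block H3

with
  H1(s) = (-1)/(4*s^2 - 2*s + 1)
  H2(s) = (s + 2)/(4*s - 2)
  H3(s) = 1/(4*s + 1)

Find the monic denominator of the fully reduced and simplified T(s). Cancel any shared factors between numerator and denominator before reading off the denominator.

Reducing step by step:

[1] reduce the series chain H2, H3 -> (s + 2)/(16*s^2 - 4*s - 2)
[2] close the feedback loop around H1, (H2*H3) -> (-16*s^2 + 4*s + 2)/(64*s^4 - 48*s^3 + 16*s^2 + s)
No further cancellation is possible in the step-2 result, so that is T(s). Its denominator becomes monic after dividing by the leading coefficient 64.

Answer: s^4 - 3*s^3/4 + s^2/4 + s/64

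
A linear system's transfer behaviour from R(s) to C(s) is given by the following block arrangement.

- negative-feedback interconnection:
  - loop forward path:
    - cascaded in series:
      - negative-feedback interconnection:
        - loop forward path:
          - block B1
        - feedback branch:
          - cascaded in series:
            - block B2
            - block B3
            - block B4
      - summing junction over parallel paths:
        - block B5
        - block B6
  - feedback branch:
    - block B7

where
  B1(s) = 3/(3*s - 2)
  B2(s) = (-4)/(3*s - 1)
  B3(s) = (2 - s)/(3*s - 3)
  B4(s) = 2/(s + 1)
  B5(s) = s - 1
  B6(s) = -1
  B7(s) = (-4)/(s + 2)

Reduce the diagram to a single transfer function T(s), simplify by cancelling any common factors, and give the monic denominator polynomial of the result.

The answer is s^5 - 3*s^4 + 59*s^3/9 + 5*s^2/3 - 68*s/9 - 4/3.

Reasoning:
Step 1 - multiply B2, B3, B4 (series): (8*s - 16)/(9*s^3 - 3*s^2 - 9*s + 3)
Step 2 - collapse the loop (B1 forward, (B2*B3*B4) return): (9*s^3 - 3*s^2 - 9*s + 3)/(9*s^4 - 9*s^3 - 7*s^2 + 17*s - 18)
Step 3 - parallel reduction of B5, B6: s - 2
Step 4 - series reduction of [B1/(1+B1*(B2*B3*B4))], (B5+B6): (9*s^4 - 21*s^3 - 3*s^2 + 21*s - 6)/(9*s^4 - 9*s^3 - 7*s^2 + 17*s - 18)
Step 5 - collapse the loop (([B1/(1+B1*(B2*B3*B4))]*(B5+B6)) forward, B7 return): (9*s^5 - 3*s^4 - 45*s^3 + 15*s^2 + 36*s - 12)/(9*s^5 - 27*s^4 + 59*s^3 + 15*s^2 - 68*s - 12)
The result of step 5 is T(s) in lowest terms. Its denominator has leading coefficient 9; dividing the denominator through by 9 makes it monic.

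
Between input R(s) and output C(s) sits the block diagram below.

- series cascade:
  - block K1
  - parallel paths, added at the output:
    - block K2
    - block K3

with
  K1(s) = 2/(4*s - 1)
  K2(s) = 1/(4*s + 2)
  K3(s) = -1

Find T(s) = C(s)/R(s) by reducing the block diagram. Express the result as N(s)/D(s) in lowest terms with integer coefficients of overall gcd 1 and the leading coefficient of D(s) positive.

Step 1. sum the parallel branches K2, K3 = (-4*s - 1)/(4*s + 2)
Step 2. multiply K1, (K2+K3) (series) - this is the overall T(s), already in the required normalized form

Answer: (-4*s - 1)/(8*s^2 + 2*s - 1)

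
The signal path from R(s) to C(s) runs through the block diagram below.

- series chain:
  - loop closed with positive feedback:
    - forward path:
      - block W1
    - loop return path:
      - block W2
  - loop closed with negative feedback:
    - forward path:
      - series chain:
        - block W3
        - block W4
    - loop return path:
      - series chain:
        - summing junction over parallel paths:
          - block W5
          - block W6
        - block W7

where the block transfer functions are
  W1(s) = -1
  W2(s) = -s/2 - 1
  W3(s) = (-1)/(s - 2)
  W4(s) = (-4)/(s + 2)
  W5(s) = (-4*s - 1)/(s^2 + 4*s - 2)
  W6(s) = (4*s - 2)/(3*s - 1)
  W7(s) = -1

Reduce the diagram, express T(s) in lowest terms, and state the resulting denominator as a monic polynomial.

Step 1: close the feedback loop around W1, W2 -> 2/s
Step 2: cascade W3, W4 -> 4/(s^2 - 4)
Step 3: combine W5, W6 in parallel -> (4*s^3 + 2*s^2 - 15*s + 5)/(3*s^3 + 11*s^2 - 10*s + 2)
Step 4: reduce the series chain (W5+W6), W7 -> (-4*s^3 - 2*s^2 + 15*s - 5)/(3*s^3 + 11*s^2 - 10*s + 2)
Step 5: feedback reduction of (W3*W4), ((W5+W6)*W7) -> (12*s^3 + 44*s^2 - 40*s + 8)/(3*s^5 + 11*s^4 - 38*s^3 - 50*s^2 + 100*s - 28)
Step 6: cascade [W1/(1-W1*W2)], [(W3*W4)/(1+(W3*W4)*((W5+W6)*W7))] -> (24*s^3 + 88*s^2 - 80*s + 16)/(3*s^6 + 11*s^5 - 38*s^4 - 50*s^3 + 100*s^2 - 28*s)
Step 6 gives the fully reduced T(s), with no common factor left to cancel. The denominator's leading coefficient is 3, so divide each of its coefficients by 3 to get the monic form.

Final answer: s^6 + 11*s^5/3 - 38*s^4/3 - 50*s^3/3 + 100*s^2/3 - 28*s/3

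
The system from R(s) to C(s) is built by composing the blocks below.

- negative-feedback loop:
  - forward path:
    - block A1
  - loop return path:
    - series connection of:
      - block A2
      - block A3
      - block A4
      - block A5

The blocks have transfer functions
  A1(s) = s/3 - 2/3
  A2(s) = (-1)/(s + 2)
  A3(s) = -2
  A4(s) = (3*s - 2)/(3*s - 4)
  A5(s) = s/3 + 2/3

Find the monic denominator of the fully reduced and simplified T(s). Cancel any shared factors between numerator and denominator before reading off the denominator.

Step 1. cascade A2, A3, A4, A5; result (6*s - 4)/(9*s - 12)
Step 2. reduce the feedback loop with forward A1 and return (A2*A3*A4*A5); result (9*s^2 - 30*s + 24)/(6*s^2 + 11*s - 28)
T(s) is the step-2 result (common factors already cancelled). Leading coefficient of the denominator: 6. Divide through by 6 for the monic polynomial.

Answer: s^2 + 11*s/6 - 14/3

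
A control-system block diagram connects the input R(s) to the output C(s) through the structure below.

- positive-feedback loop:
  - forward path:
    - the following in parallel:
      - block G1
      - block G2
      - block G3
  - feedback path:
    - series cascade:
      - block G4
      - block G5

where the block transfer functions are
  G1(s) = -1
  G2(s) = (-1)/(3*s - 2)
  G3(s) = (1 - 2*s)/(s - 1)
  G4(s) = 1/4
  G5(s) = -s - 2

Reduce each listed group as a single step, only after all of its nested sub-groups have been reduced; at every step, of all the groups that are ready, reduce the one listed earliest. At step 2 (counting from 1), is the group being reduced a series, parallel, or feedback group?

Step 1 - combine G1, G2, G3 in parallel
Step 2 - reduce the series chain G4, G5
Step 3 - reduce the feedback loop with forward (G1+G2+G3) and return (G4*G5)
Step 2: series.

Answer: series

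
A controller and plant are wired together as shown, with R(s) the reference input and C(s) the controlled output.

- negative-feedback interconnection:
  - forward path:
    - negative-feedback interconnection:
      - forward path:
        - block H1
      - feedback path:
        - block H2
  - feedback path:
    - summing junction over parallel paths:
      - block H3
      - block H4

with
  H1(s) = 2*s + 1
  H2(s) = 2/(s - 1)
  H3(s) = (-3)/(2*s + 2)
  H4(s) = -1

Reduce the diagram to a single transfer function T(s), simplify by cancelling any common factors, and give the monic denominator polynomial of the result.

First reduce the diagram to T(s).

Step 1: collapse the loop (H1 forward, H2 return) -> (2*s^2 - s - 1)/(5*s + 1)
Step 2: add H3, H4 (parallel) -> (-2*s - 5)/(2*s + 2)
Step 3: close the feedback loop around [H1/(1+H1*H2)], (H3+H4) -> (-4*s^3 - 2*s^2 + 4*s + 2)/(4*s^3 - 2*s^2 - 19*s - 7)
No further cancellation is possible in the step-3 result, so that is T(s). Its denominator becomes monic after dividing by the leading coefficient 4.

Answer: s^3 - s^2/2 - 19*s/4 - 7/4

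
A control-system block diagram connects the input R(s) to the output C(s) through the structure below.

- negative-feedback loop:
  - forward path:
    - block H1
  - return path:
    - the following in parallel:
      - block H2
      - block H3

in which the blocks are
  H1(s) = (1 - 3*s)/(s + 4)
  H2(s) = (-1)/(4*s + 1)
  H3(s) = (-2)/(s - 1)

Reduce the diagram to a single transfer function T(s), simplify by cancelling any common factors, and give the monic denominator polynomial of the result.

First reduce the diagram to T(s).

[1] parallel reduction of H2, H3 gives (-9*s - 1)/(4*s^2 - 3*s - 1)
[2] close the feedback loop around H1, (H2+H3) gives (-12*s^3 + 13*s^2 - 1)/(4*s^3 + 40*s^2 - 19*s - 5)
The result of step 2 is T(s) in lowest terms. Its denominator has leading coefficient 4; dividing the denominator through by 4 makes it monic.

Answer: s^3 + 10*s^2 - 19*s/4 - 5/4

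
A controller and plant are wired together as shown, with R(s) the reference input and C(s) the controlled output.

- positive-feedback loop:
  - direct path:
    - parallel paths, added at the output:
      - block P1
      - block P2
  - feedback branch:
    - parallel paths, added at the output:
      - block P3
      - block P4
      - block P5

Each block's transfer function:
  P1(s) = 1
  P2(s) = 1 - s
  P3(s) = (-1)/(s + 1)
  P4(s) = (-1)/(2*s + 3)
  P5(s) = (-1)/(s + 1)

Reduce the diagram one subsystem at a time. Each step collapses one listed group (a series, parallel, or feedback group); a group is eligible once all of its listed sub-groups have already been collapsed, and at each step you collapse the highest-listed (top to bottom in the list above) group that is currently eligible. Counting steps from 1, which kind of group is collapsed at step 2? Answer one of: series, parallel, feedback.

The answer is parallel.

Reasoning:
1. combine P1, P2 in parallel
2. add P3, P4, P5 (parallel)
3. feedback reduction of (P1+P2), (P3+P4+P5)
So the answer for step 2 is parallel.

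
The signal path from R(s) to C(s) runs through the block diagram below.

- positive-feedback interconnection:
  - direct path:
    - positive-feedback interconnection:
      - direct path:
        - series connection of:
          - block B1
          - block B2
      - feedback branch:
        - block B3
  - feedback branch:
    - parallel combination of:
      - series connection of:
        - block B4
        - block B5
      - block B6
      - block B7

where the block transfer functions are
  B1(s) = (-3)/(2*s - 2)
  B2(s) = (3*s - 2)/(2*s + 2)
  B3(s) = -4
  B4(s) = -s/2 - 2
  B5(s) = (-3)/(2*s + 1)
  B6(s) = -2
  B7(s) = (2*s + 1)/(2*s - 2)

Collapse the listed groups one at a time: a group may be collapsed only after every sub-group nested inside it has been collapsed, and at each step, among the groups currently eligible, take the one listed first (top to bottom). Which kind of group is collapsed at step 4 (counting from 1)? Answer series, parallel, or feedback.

Step 1 - multiply B1, B2 (series)
Step 2 - apply the feedback formula to (B1*B2), B3
Step 3 - cascade B4, B5
Step 4 - combine (B4*B5), B6, B7 in parallel
Step 5 - close the feedback loop around [(B1*B2)/(1-(B1*B2)*B3)], ((B4*B5)+B6+B7)
So the answer for step 4 is parallel.

Answer: parallel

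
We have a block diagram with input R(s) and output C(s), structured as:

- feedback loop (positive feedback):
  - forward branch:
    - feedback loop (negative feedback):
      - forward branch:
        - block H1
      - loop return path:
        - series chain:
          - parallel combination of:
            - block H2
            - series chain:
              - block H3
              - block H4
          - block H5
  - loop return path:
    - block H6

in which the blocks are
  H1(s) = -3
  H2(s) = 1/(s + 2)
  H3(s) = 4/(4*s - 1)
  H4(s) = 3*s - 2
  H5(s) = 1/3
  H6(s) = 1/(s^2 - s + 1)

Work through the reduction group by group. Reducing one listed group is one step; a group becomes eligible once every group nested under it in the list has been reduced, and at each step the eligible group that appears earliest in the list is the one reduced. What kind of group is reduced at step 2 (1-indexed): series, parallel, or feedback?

The answer is parallel.

Reasoning:
(1) combine H3, H4 in series
(2) sum the parallel branches H2, (H3*H4)
(3) multiply (H2+(H3*H4)), H5 (series)
(4) feedback reduction of H1, ((H2+(H3*H4))*H5)
(5) collapse the loop ([H1/(1+H1*((H2+(H3*H4))*H5))] forward, H6 return)
So the answer for step 2 is parallel.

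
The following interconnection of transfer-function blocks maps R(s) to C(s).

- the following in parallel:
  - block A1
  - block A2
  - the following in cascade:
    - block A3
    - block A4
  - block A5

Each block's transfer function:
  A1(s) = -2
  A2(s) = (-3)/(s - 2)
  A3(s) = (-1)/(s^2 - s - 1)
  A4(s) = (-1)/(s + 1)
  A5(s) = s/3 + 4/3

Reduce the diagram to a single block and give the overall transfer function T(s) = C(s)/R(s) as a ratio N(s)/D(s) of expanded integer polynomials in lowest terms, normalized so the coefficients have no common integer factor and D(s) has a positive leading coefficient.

First reduce the diagram to T(s).

Step 1. cascade A3, A4 gives 1/(s^3 - 2*s - 1)
Step 2. combine A1, A2, (A3*A4), A5 in parallel, which is the overall transfer function T(s) = C(s)/R(s) in lowest terms

Answer: (s^5 - 4*s^4 - 7*s^3 + 7*s^2 + 17*s - 1)/(3*s^4 - 6*s^3 - 6*s^2 + 9*s + 6)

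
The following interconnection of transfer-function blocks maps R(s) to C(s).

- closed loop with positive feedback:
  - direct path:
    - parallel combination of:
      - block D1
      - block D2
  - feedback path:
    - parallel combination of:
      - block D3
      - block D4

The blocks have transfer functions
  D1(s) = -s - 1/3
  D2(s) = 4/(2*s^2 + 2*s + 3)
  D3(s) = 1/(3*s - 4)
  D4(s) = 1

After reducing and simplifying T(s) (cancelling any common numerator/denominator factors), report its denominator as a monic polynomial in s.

The answer is s^4 + 4*s^3/3 + s^2/6 - 19*s/6 - 1/2.

Reasoning:
Step 1. add D1, D2 (parallel): (-6*s^3 - 8*s^2 - 11*s + 9)/(6*s^2 + 6*s + 9)
Step 2. reduce the parallel group D3, D4: (3*s - 3)/(3*s - 4)
Step 3. apply the feedback formula to (D1+D2), (D3+D4): (-18*s^4 - s^2 + 71*s - 36)/(18*s^4 + 24*s^3 + 3*s^2 - 57*s - 9)
No further cancellation is possible in the step-3 result, so that is T(s). Its denominator becomes monic after dividing by the leading coefficient 18.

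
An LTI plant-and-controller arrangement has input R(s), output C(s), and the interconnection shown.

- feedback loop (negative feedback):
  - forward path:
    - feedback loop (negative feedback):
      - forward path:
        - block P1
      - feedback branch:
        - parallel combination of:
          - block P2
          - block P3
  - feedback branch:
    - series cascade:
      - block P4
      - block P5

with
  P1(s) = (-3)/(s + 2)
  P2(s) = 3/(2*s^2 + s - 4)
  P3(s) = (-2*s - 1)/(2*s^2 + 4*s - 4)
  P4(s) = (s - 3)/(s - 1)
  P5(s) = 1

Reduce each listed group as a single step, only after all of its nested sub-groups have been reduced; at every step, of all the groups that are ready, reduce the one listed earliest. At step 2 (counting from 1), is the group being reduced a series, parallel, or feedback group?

Answer: feedback

Working:
Step 1. parallel reduction of P2, P3
Step 2. close the feedback loop around P1, (P2+P3)
Step 3. cascade P4, P5
Step 4. collapse the loop ([P1/(1+P1*(P2+P3))] forward, (P4*P5) return)
Step 2 collapses a feedback group.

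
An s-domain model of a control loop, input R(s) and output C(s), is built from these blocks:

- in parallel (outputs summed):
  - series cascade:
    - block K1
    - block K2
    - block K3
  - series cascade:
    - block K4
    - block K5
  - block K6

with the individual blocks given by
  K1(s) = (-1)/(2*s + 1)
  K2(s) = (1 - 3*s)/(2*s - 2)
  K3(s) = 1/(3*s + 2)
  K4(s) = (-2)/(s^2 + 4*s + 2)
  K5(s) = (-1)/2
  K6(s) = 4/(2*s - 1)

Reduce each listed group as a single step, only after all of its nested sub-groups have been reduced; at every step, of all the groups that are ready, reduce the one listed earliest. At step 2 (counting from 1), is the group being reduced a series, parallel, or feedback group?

1. cascade K1, K2, K3
2. multiply K4, K5 (series)
3. reduce the parallel group (K1*K2*K3), (K4*K5), K6
The group at step 2 is a series group.

Final answer: series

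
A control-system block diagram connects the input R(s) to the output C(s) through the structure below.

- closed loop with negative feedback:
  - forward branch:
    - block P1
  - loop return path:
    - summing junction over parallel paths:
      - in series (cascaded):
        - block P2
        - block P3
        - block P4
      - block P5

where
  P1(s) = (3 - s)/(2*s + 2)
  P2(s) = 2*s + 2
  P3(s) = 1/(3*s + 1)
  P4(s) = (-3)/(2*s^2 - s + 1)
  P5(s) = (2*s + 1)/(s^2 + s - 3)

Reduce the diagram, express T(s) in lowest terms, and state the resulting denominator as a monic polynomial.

First reduce the diagram to T(s).

Step 1: cascade P2, P3, P4, giving (-6*s - 6)/(6*s^3 - s^2 + 2*s + 1)
Step 2: parallel reduction of (P2*P3*P4), P5, giving (12*s^4 - 2*s^3 - 9*s^2 + 16*s + 19)/(6*s^5 + 5*s^4 - 17*s^3 + 6*s^2 - 5*s - 3)
Step 3: close the feedback loop around P1, ((P2*P3*P4)+P5), giving (-6*s^6 + 13*s^5 + 32*s^4 - 57*s^3 + 23*s^2 - 12*s - 9)/(12*s^6 + 10*s^5 + 14*s^4 - 19*s^3 - 41*s^2 + 13*s + 51)
No further cancellation is possible in the step-3 result, so that is T(s). Its denominator becomes monic after dividing by the leading coefficient 12.

Answer: s^6 + 5*s^5/6 + 7*s^4/6 - 19*s^3/12 - 41*s^2/12 + 13*s/12 + 17/4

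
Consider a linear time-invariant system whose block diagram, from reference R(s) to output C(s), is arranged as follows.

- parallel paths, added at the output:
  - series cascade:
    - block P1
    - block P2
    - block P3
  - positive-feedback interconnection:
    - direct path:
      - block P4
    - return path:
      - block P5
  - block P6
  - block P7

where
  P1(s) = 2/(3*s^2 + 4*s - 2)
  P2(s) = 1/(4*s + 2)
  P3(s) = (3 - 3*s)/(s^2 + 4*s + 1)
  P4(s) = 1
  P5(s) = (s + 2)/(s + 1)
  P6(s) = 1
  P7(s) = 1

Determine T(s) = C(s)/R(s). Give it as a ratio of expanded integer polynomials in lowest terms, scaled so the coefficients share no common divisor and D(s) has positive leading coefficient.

The answer is (-6*s^6 - 29*s^5 - 15*s^4 + 41*s^3 + 17*s^2 - 9*s + 1)/(6*s^5 + 35*s^4 + 50*s^3 + 9*s^2 - 8*s - 2).

Reasoning:
1. multiply P1, P2, P3 (series) -> (3 - 3*s)/(6*s^5 + 35*s^4 + 50*s^3 + 9*s^2 - 8*s - 2)
2. close the feedback loop around P4, P5 -> -s - 1
3. reduce the parallel group (P1*P2*P3), [P4/(1-P4*P5)], P6, P7: this yields T(s), and no further normalization is needed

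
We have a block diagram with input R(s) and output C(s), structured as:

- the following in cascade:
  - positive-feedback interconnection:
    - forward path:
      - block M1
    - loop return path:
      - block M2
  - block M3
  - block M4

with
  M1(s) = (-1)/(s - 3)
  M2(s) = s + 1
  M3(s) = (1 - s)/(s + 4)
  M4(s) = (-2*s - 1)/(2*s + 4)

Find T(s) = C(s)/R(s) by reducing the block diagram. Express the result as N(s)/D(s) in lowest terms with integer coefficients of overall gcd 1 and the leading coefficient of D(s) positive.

Step 1 - reduce the feedback loop with forward M1 and return M2 gives (-1)/(2*s - 2)
Step 2 - series reduction of [M1/(1-M1*M2)], M3, M4; the result is T(s) itself (integer coefficients, no common factor, positive leading denominator coefficient)

Final answer: (-2*s - 1)/(4*s^2 + 24*s + 32)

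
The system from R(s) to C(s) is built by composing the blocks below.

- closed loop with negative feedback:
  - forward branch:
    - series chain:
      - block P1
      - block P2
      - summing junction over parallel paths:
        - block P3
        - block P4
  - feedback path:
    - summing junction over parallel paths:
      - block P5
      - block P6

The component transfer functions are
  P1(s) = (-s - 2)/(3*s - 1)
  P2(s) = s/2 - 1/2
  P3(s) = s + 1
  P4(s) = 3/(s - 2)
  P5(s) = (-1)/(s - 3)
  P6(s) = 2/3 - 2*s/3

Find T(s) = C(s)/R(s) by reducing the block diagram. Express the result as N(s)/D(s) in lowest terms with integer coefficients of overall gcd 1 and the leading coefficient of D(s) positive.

Step 1. add P3, P4 (parallel): (s^2 - s + 1)/(s - 2)
Step 2. series reduction of P1, P2, (P3+P4): (-s^4 + 2*s^2 - 3*s + 2)/(6*s^2 - 14*s + 4)
Step 3. add P5, P6 (parallel): (-2*s^2 + 8*s - 9)/(3*s - 9)
Step 4. apply the feedback formula to (P1*P2*(P3+P4)), (P5+P6), which is the overall transfer function T(s) = C(s)/R(s) in lowest terms

Therefore the answer is (-3*s^5 + 9*s^4 + 6*s^3 - 27*s^2 + 33*s - 18)/(2*s^6 - 8*s^5 + 5*s^4 + 40*s^3 - 142*s^2 + 181*s - 54).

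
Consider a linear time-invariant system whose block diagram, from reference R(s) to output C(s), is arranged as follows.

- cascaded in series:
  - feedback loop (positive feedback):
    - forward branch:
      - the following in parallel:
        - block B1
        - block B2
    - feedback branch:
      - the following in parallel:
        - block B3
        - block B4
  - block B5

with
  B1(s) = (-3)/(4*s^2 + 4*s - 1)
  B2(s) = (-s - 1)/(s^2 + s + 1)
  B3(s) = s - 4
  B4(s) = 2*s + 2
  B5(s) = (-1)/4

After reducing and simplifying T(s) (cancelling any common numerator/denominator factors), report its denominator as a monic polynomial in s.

1. reduce the parallel group B1, B2: (-4*s^3 - 11*s^2 - 6*s - 2)/(4*s^4 + 8*s^3 + 7*s^2 + 3*s - 1)
2. reduce the parallel group B3, B4: 3*s - 2
3. collapse the loop ((B1+B2) forward, (B3+B4) return): (-4*s^3 - 11*s^2 - 6*s - 2)/(16*s^4 + 33*s^3 + 3*s^2 - 3*s - 5)
4. combine [(B1+B2)/(1-(B1+B2)*(B3+B4))], B5 in series: (4*s^3 + 11*s^2 + 6*s + 2)/(64*s^4 + 132*s^3 + 12*s^2 - 12*s - 20)
T(s) is the step-4 result (common factors already cancelled). Leading coefficient of the denominator: 64. Divide through by 64 for the monic polynomial.

Therefore the answer is s^4 + 33*s^3/16 + 3*s^2/16 - 3*s/16 - 5/16.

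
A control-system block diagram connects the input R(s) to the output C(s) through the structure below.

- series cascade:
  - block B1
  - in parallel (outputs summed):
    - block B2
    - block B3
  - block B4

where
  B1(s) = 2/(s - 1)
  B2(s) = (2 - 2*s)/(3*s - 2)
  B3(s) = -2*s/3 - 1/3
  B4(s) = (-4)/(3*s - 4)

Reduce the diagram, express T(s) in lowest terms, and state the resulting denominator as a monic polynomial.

Answer: s^3 - 3*s^2 + 26*s/9 - 8/9

Working:
(1) sum the parallel branches B2, B3 gives (-6*s^2 - 5*s + 8)/(9*s - 6)
(2) multiply B1, (B2+B3), B4 (series) gives (48*s^2 + 40*s - 64)/(27*s^3 - 81*s^2 + 78*s - 24)
The result of step 2 is T(s) in lowest terms. Its denominator has leading coefficient 27; dividing the denominator through by 27 makes it monic.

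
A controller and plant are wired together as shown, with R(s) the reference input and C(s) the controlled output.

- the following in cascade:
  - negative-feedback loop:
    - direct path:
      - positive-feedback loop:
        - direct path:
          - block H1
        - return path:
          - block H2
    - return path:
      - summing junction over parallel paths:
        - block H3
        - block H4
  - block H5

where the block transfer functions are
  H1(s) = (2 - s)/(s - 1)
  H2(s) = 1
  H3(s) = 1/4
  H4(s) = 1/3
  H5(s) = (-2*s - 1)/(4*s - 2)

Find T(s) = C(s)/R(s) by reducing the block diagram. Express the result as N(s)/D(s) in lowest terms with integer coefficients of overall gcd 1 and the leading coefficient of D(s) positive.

Step 1: feedback reduction of H1, H2 -> (2 - s)/(2*s - 3)
Step 2: parallel reduction of H3, H4 -> 7/12
Step 3: apply the feedback formula to [H1/(1-H1*H2)], (H3+H4) -> (24 - 12*s)/(17*s - 22)
Step 4: reduce the series chain [[H1/(1-H1*H2)]/(1+[H1/(1-H1*H2)]*(H3+H4))], H5: this yields T(s), and no further normalization is needed

Hence the answer: (12*s^2 - 18*s - 12)/(34*s^2 - 61*s + 22)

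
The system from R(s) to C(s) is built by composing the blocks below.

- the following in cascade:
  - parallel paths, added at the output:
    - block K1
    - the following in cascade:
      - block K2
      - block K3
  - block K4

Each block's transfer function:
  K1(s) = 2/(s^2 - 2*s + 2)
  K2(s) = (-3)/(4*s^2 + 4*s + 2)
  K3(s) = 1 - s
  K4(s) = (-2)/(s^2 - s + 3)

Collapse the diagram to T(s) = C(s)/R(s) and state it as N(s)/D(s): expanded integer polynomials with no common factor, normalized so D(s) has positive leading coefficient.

First reduce the diagram to T(s).

(1) multiply K2, K3 (series) = (3*s - 3)/(4*s^2 + 4*s + 2)
(2) reduce the parallel group K1, (K2*K3) = (3*s^3 - s^2 + 20*s - 2)/(4*s^4 - 4*s^3 + 2*s^2 + 4*s + 4)
(3) combine (K1+(K2*K3)), K4 in series: this yields T(s), and no further normalization is needed

Answer: (-3*s^3 + s^2 - 20*s + 2)/(2*s^6 - 4*s^5 + 9*s^4 - 5*s^3 + 3*s^2 + 4*s + 6)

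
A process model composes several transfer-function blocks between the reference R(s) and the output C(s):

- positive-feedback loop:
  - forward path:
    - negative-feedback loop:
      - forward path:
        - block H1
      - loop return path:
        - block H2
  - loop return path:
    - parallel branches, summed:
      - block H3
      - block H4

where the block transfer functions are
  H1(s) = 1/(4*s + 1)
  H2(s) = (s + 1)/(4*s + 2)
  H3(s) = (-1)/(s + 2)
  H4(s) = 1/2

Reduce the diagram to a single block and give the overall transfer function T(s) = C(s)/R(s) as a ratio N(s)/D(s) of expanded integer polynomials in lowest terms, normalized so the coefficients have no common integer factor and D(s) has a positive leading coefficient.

1. close the feedback loop around H1, H2, giving (4*s + 2)/(16*s^2 + 13*s + 3)
2. sum the parallel branches H3, H4, giving s/(2*s + 4)
3. feedback reduction of [H1/(1+H1*H2)], (H3+H4) - this is the overall T(s), already in the required normalized form

Hence the answer: (4*s^2 + 10*s + 4)/(16*s^3 + 43*s^2 + 28*s + 6)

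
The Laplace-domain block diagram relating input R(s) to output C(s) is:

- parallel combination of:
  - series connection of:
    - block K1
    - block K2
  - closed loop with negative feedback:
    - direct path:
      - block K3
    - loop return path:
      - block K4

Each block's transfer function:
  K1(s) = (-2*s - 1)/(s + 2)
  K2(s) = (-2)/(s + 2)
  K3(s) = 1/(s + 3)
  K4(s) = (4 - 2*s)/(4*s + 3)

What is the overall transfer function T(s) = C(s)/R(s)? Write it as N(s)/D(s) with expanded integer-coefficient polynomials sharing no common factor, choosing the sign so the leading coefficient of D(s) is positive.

First reduce the diagram to T(s).

(1) cascade K1, K2 gives (4*s + 2)/(s^2 + 4*s + 4)
(2) apply the feedback formula to K3, K4 gives (4*s + 3)/(4*s^2 + 13*s + 13)
(3) reduce the parallel group (K1*K2), [K3/(1+K3*K4)]; the result is T(s) itself (integer coefficients, no common factor, positive leading denominator coefficient)

Answer: (20*s^3 + 79*s^2 + 106*s + 38)/(4*s^4 + 29*s^3 + 81*s^2 + 104*s + 52)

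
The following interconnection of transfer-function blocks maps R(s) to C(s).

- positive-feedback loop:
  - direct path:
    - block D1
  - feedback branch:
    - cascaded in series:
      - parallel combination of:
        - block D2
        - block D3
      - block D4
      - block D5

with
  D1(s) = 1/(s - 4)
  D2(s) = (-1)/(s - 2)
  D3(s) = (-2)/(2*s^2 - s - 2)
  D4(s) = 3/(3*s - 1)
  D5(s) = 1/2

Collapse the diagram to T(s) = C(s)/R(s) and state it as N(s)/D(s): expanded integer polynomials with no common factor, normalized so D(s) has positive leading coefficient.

Step 1. parallel reduction of D2, D3 gives (-2*s^2 - s + 6)/(2*s^3 - 5*s^2 + 4)
Step 2. reduce the series chain (D2+D3), D4, D5 gives (-6*s^2 - 3*s + 18)/(12*s^4 - 34*s^3 + 10*s^2 + 24*s - 8)
Step 3. close the feedback loop around D1, ((D2+D3)*D4*D5) - this is the overall T(s), already in the required normalized form

Final answer: (12*s^4 - 34*s^3 + 10*s^2 + 24*s - 8)/(12*s^5 - 82*s^4 + 146*s^3 - 10*s^2 - 101*s + 14)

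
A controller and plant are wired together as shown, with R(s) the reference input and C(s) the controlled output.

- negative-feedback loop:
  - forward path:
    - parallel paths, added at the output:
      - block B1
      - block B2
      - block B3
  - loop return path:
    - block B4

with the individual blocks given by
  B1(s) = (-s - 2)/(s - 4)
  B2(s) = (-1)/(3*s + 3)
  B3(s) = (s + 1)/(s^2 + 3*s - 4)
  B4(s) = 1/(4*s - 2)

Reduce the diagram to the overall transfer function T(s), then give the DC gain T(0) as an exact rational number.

Step 1. parallel reduction of B1, B2, B3, giving (-3*s^4 - 16*s^3 - 26*s^2 + 13*s - 4)/(3*s^4 - 51*s^2 + 48)
Step 2. apply the feedback formula to (B1+B2+B3), B4, giving (-12*s^5 - 58*s^4 - 72*s^3 + 104*s^2 - 42*s + 8)/(12*s^5 - 9*s^4 - 220*s^3 + 76*s^2 + 205*s - 100)
That last expression is T(s); at s = 0 only the constant terms survive, so T(0) = 8/(-100) = -2/25.

Therefore the answer is -2/25.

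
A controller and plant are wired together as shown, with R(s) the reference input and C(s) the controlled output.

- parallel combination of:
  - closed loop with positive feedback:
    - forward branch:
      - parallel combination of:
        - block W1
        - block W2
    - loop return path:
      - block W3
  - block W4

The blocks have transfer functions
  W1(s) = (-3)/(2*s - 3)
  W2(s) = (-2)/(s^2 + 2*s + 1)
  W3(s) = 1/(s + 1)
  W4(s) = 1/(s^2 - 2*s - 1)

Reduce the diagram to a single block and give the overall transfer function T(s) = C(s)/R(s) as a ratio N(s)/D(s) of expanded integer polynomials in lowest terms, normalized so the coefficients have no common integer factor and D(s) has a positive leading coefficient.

[1] parallel reduction of W1, W2 = (-3*s^2 - 10*s + 3)/(2*s^3 + s^2 - 4*s - 3)
[2] reduce the feedback loop with forward (W1+W2) and return W3 = (-3*s^3 - 13*s^2 - 7*s + 3)/(2*s^4 + 3*s^3 + 3*s - 6)
[3] parallel reduction of [(W1+W2)/(1-(W1+W2)*W3)], W4, which is the overall transfer function T(s) = C(s)/R(s) in lowest terms

Therefore the answer is (-3*s^5 - 5*s^4 + 25*s^3 + 30*s^2 + 4*s - 9)/(2*s^6 - s^5 - 8*s^4 - 12*s^2 + 9*s + 6).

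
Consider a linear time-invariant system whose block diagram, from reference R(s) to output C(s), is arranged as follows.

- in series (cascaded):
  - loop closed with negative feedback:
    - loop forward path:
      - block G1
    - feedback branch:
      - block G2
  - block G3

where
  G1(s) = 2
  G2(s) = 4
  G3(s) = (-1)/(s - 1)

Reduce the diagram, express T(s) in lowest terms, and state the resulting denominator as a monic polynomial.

First reduce the diagram to T(s).

1. close the feedback loop around G1, G2, giving 2/9
2. multiply [G1/(1+G1*G2)], G3 (series), giving (-2)/(9*s - 9)
That last expression is T(s), already simplified. Scaling its denominator by 1/9 (the reciprocal of the leading coefficient) yields the monic denominator.

Answer: s - 1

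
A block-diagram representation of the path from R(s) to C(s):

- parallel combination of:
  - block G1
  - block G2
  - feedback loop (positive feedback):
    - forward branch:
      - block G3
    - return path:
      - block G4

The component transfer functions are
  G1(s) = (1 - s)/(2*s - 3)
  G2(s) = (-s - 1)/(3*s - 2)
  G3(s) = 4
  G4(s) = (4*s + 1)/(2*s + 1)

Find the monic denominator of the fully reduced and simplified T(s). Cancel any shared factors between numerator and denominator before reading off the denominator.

1. reduce the feedback loop with forward G3 and return G4 gives (-8*s - 4)/(14*s + 3)
2. sum the parallel branches G1, G2, [G3/(1-G3*G4)] gives (-118*s^3 + 149*s^2 + 36*s - 21)/(84*s^3 - 164*s^2 + 45*s + 18)
The result of step 2 is T(s) in lowest terms. Its denominator has leading coefficient 84; dividing the denominator through by 84 makes it monic.

Hence the answer: s^3 - 41*s^2/21 + 15*s/28 + 3/14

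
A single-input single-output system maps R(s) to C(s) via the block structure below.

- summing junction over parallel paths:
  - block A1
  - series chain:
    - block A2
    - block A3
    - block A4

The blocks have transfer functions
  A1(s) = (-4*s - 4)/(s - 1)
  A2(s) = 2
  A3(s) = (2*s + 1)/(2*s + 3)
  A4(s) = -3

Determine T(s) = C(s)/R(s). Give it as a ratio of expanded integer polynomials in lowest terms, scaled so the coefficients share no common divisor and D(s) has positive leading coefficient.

Reducing step by step:

1. reduce the series chain A2, A3, A4 -> (-12*s - 6)/(2*s + 3)
2. add A1, (A2*A3*A4) (parallel); the result is T(s) itself (integer coefficients, no common factor, positive leading denominator coefficient)

Answer: (-20*s^2 - 14*s - 6)/(2*s^2 + s - 3)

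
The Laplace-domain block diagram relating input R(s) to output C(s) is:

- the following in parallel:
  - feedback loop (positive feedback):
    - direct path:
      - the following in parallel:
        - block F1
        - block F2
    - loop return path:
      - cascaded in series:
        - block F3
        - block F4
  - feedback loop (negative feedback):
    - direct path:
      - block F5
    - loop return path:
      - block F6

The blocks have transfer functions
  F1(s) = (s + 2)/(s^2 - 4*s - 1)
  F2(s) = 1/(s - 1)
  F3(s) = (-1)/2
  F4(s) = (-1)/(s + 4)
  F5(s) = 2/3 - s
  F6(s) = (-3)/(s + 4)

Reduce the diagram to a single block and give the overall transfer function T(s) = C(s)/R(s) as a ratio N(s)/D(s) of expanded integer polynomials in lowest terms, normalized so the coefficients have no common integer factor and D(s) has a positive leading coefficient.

Step 1: sum the parallel branches F1, F2 = (2*s^2 - 3*s - 3)/(s^3 - 5*s^2 + 3*s + 1)
Step 2: combine F3, F4 in series = 1/(2*s + 8)
Step 3: collapse the loop ((F1+F2) forward, (F3*F4) return) = (4*s^3 + 10*s^2 - 30*s - 24)/(2*s^4 - 2*s^3 - 36*s^2 + 29*s + 11)
Step 4: close the feedback loop around F5, F6 = (-3*s^2 - 10*s + 8)/(12*s + 6)
Step 5: parallel reduction of [(F1+F2)/(1-(F1+F2)*(F3*F4))], [F5/(1+F5*F6)] - this is the overall T(s), already in the required normalized form

Hence the answer: (-6*s^6 - 14*s^5 + 192*s^4 + 401*s^3 - 911*s^2 - 346*s - 56)/(24*s^5 - 12*s^4 - 444*s^3 + 132*s^2 + 306*s + 66)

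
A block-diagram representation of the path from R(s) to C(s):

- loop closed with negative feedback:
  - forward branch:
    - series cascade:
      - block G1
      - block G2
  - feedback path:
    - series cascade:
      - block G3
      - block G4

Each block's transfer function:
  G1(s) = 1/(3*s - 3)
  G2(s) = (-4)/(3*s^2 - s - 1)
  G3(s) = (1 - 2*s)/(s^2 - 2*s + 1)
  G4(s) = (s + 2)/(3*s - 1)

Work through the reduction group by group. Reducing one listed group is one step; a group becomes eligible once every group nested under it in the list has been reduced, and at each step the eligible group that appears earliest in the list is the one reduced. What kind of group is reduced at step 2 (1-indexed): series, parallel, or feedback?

1. multiply G1, G2 (series)
2. multiply G3, G4 (series)
3. collapse the loop ((G1*G2) forward, (G3*G4) return)
Step 2: series.

Hence the answer: series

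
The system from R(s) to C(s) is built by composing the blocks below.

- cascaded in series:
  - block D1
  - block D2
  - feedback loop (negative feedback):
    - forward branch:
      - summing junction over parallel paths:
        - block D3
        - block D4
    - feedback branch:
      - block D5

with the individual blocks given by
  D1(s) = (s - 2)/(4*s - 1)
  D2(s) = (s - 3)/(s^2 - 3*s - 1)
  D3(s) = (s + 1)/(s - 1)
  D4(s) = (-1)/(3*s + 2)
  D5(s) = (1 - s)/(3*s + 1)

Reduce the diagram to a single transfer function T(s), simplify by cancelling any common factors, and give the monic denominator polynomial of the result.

First reduce the diagram to T(s).

Step 1 - parallel reduction of D3, D4 -> (3*s^2 + 4*s + 3)/(3*s^2 - s - 2)
Step 2 - feedback reduction of (D3+D4), D5 -> (9*s^3 + 15*s^2 + 13*s + 3)/(6*s^3 - s^2 - 6*s + 1)
Step 3 - combine D1, D2, [(D3+D4)/(1+(D3+D4)*D5)] in series -> (9*s^5 - 30*s^4 - 8*s^3 + 28*s^2 + 63*s + 18)/(24*s^6 - 82*s^5 - 17*s^4 + 89*s^3 - 8*s^2 - 7*s + 1)
T(s) is the step-3 result (common factors already cancelled). Leading coefficient of the denominator: 24. Divide through by 24 for the monic polynomial.

Answer: s^6 - 41*s^5/12 - 17*s^4/24 + 89*s^3/24 - s^2/3 - 7*s/24 + 1/24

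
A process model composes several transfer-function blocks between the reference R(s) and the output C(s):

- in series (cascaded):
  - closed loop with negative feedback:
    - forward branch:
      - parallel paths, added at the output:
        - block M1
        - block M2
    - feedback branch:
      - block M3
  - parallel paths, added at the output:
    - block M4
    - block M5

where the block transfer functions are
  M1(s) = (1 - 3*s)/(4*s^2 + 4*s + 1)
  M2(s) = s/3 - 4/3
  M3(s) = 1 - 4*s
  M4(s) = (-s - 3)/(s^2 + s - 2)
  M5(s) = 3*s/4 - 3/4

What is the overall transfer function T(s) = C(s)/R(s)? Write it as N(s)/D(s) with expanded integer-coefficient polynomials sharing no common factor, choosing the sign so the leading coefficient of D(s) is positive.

First reduce the diagram to T(s).

Step 1: sum the parallel branches M1, M2 = (4*s^3 - 12*s^2 - 24*s - 1)/(12*s^2 + 12*s + 3)
Step 2: reduce the feedback loop with forward (M1+M2) and return M3 = (-4*s^3 + 12*s^2 + 24*s + 1)/(16*s^4 - 52*s^3 - 96*s^2 + 8*s - 2)
Step 3: parallel reduction of M4, M5 = (3*s^3 - 13*s - 6)/(4*s^2 + 4*s - 8)
Step 4: series reduction of [(M1+M2)/(1+(M1+M2)*M3)], (M4+M5), giving the overall T(s)

Answer: (-12*s^6 + 36*s^5 + 124*s^4 - 129*s^3 - 384*s^2 - 157*s - 6)/(64*s^6 - 144*s^5 - 720*s^4 + 64*s^3 + 792*s^2 - 72*s + 16)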